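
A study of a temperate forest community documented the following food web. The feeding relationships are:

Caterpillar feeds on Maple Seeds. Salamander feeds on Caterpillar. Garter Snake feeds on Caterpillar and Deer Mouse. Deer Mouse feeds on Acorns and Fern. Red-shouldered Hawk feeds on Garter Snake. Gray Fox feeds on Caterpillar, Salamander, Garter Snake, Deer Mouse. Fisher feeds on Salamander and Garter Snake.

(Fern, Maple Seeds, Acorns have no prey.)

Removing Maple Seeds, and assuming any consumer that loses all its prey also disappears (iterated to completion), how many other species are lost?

2

Remove Maple Seeds.
Round 1: Caterpillar (all prey gone) → extinct.
Round 2: Salamander (all prey gone) → extinct.
No further losses. Total secondary extinctions: 2.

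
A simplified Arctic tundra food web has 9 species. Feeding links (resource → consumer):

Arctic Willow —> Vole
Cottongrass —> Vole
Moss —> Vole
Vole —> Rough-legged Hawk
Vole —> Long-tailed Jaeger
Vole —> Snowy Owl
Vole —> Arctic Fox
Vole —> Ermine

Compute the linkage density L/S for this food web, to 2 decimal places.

There are L = 8 links among S = 9 species.
L/S = 8/9 = 0.8889 ≈ 0.89.

L/S = 0.89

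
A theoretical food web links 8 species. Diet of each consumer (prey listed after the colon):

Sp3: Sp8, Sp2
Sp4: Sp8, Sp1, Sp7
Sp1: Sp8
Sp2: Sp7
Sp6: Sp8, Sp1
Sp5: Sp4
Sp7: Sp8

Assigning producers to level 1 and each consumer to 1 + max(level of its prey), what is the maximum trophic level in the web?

Producers (level 1): Sp8.
Sp8 → Sp7 → Sp2 → Sp3 gives Sp3 level 4.
No species has a prey at level 4, so no species reaches level 5.

4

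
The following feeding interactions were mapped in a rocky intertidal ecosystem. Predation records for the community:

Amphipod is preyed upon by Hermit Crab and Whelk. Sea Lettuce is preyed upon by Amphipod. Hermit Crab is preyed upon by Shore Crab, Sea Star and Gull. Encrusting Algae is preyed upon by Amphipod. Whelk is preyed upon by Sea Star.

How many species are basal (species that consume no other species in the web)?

Basal species (no prey listed): Sea Lettuce, Encrusting Algae.
Count: 2.

2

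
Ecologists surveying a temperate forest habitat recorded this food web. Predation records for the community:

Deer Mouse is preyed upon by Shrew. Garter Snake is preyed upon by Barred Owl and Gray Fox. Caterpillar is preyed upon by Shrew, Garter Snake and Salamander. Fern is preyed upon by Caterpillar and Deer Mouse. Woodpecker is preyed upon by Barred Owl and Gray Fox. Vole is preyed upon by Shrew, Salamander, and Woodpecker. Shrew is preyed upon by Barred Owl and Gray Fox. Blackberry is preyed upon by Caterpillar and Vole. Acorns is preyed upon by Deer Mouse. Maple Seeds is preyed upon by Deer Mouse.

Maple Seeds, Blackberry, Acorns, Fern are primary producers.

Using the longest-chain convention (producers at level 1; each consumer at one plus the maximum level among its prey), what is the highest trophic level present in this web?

Producers (level 1): Maple Seeds, Blackberry, Acorns, Fern.
Blackberry → Vole → Woodpecker → Gray Fox gives Gray Fox level 4.
No species has a prey at level 4, so no species reaches level 5.

4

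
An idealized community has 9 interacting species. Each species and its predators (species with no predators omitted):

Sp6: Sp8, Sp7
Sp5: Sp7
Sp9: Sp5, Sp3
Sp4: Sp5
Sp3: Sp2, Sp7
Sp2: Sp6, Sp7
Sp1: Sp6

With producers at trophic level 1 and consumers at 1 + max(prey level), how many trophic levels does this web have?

Producers (level 1): Sp1, Sp4, Sp9.
Sp9 → Sp3 → Sp2 → Sp6 → Sp8 gives Sp8 level 5.
No species has a prey at level 5, so no species reaches level 6.

5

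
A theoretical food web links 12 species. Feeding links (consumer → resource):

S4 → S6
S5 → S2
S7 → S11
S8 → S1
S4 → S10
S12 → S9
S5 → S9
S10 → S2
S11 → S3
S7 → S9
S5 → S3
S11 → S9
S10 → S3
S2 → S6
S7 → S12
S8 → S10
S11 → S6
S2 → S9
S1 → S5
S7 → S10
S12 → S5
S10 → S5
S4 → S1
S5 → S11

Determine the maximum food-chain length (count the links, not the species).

One longest chain: S9 → S2 → S5 → S10 → S8.
It has 5 species and 4 links.

4 links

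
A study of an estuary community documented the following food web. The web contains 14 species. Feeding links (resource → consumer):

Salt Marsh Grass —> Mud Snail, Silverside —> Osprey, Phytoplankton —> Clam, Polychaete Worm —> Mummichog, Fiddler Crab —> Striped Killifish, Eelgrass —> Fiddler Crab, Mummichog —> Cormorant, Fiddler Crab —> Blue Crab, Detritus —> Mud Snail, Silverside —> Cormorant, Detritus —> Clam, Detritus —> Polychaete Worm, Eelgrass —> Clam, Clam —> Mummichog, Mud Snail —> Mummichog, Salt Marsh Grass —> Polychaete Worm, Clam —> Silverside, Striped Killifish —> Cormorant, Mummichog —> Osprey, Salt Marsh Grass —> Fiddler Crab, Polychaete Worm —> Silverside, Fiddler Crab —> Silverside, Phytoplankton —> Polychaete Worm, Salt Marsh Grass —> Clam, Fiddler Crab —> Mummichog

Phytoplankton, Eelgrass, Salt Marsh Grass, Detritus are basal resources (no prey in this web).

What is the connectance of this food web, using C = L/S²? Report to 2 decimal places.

C = 0.13

The web has S = 14 species and L = 25 feeding links.
C = L / S² = 25 / 196 = 0.1276 ≈ 0.13.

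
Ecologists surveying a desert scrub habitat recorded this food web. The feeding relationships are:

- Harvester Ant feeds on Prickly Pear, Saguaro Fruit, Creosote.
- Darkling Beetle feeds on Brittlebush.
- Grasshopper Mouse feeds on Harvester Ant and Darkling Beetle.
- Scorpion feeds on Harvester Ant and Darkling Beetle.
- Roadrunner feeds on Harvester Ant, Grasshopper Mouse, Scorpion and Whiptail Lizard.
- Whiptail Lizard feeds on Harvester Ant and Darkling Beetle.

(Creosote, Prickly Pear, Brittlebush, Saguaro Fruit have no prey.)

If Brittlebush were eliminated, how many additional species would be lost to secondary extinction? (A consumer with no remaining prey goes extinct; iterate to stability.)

1

Remove Brittlebush.
Round 1: Darkling Beetle (all prey gone) → extinct.
No further losses. Total secondary extinctions: 1.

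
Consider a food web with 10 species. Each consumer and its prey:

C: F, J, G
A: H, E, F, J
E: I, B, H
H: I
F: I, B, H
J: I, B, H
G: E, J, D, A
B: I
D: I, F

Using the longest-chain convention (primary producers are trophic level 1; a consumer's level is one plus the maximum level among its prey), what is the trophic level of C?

Trophic level 6

I is a producer → level 1.
B eats I → level 2.
F eats B (level 2); other prey at levels: I 1, H 2 → level 3.
D eats F (level 3); other prey at levels: I 1 → level 4.
G eats D (level 4); other prey at levels: E 3, J 3, A 4 → level 5.
C eats G (level 5); other prey at levels: F 3, J 3 → level 6.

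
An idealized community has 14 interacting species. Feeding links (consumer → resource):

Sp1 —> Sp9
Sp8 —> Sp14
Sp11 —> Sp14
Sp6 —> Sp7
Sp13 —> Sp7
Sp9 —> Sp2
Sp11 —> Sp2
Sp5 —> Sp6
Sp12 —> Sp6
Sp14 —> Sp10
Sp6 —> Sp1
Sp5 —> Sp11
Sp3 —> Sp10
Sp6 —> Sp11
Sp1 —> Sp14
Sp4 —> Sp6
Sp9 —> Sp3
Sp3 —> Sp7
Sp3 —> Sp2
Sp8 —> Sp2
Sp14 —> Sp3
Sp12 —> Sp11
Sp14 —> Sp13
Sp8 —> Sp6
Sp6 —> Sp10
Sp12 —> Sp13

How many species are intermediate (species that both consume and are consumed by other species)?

Intermediate species (has both prey and predators): Sp13, Sp3, Sp9, Sp14, Sp11, Sp1, Sp6.
Count: 7.

7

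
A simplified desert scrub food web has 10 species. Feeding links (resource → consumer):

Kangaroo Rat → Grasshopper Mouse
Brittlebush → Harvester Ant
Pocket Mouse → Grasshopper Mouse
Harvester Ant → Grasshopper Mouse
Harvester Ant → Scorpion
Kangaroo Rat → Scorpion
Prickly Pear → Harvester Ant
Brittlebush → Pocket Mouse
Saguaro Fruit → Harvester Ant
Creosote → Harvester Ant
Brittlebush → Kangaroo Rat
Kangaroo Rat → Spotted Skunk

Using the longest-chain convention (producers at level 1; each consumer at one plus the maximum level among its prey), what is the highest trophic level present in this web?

3

Producers (level 1): Creosote, Saguaro Fruit, Prickly Pear, Brittlebush.
Brittlebush → Kangaroo Rat → Scorpion gives Scorpion level 3.
No species has a prey at level 3, so no species reaches level 4.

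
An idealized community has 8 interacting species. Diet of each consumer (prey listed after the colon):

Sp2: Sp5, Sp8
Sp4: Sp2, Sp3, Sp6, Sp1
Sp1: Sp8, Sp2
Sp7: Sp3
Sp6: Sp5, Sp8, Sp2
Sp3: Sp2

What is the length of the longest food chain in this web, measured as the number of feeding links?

One longest chain: Sp5 → Sp2 → Sp3 → Sp4.
It has 4 species and 3 links.

3 links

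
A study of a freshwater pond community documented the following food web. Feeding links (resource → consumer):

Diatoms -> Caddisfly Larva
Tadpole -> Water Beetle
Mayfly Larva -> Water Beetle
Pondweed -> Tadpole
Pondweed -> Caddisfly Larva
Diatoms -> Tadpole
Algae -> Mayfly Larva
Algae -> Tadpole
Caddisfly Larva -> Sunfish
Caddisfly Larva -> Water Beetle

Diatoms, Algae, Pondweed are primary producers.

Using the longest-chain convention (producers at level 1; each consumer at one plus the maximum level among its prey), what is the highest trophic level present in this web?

3

Producers (level 1): Diatoms, Algae, Pondweed.
Diatoms → Caddisfly Larva → Water Beetle gives Water Beetle level 3.
No species has a prey at level 3, so no species reaches level 4.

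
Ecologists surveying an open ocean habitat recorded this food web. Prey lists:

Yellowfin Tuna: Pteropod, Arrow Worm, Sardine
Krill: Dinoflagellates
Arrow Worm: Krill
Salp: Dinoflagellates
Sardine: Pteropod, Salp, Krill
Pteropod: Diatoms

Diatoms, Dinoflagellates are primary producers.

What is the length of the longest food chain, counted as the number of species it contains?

One longest chain: Dinoflagellates → Krill → Arrow Worm → Yellowfin Tuna.
It has 4 species and 3 links.

4 species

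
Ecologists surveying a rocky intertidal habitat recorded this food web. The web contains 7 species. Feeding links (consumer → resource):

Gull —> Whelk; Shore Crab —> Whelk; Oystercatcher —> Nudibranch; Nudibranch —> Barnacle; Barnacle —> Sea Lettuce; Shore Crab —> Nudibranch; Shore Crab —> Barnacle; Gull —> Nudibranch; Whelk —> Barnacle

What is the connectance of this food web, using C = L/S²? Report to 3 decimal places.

C = 0.184

The web has S = 7 species and L = 9 feeding links.
C = L / S² = 9 / 49 = 0.1837 ≈ 0.184.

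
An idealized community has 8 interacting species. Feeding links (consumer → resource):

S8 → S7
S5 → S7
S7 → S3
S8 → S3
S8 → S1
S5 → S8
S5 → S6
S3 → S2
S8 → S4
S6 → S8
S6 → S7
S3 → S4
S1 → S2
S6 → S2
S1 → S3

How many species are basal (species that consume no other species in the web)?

2

Basal species (no prey listed): S2, S4.
Count: 2.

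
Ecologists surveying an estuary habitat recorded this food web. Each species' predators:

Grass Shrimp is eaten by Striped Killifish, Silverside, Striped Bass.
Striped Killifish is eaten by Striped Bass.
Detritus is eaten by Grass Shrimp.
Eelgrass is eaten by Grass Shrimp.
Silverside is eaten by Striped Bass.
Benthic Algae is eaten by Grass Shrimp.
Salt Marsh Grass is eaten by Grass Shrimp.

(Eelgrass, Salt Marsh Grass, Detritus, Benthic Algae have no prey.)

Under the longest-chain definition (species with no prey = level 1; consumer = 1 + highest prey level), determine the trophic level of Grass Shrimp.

Eelgrass has no prey (basal) → level 1.
Grass Shrimp eats Eelgrass (level 1); other prey at levels: Salt Marsh Grass 1, Detritus 1, Benthic Algae 1 → level 2.

Trophic level 2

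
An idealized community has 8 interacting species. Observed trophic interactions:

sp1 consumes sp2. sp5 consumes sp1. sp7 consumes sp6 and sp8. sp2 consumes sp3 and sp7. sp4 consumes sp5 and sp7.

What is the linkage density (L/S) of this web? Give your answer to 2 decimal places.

There are L = 8 links among S = 8 species.
L/S = 8/8 = 1.0000 ≈ 1.00.

L/S = 1.00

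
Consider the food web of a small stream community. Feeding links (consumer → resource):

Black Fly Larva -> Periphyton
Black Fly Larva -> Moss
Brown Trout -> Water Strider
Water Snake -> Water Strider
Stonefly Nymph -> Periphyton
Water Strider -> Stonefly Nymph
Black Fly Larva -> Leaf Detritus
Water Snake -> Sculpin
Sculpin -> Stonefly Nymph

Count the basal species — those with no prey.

Basal species (no prey listed): Leaf Detritus, Periphyton, Moss.
Count: 3.

3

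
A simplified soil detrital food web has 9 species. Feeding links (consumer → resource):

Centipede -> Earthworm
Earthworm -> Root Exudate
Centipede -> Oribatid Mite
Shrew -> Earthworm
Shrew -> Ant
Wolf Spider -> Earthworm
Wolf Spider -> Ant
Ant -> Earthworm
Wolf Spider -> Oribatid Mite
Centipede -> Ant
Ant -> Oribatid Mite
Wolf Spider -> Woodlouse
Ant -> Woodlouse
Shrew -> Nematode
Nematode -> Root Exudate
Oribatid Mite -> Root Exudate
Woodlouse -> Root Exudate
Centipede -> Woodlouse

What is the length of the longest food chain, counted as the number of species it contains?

One longest chain: Root Exudate → Oribatid Mite → Ant → Shrew.
It has 4 species and 3 links.

4 species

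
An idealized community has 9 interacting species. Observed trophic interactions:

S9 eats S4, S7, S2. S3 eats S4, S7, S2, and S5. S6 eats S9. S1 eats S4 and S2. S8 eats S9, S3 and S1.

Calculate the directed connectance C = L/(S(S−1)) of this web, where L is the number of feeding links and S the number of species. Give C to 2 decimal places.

C = 0.18

The web has S = 9 species and L = 13 feeding links.
C = L / (S(S−1)) = 13 / 72 = 0.1806 ≈ 0.18.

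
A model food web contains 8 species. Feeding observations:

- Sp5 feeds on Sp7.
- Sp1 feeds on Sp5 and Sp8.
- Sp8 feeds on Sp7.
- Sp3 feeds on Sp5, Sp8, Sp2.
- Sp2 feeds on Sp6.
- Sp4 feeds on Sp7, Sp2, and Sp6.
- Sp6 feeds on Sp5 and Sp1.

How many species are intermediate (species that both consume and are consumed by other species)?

Intermediate species (has both prey and predators): Sp8, Sp5, Sp1, Sp6, Sp2.
Count: 5.

5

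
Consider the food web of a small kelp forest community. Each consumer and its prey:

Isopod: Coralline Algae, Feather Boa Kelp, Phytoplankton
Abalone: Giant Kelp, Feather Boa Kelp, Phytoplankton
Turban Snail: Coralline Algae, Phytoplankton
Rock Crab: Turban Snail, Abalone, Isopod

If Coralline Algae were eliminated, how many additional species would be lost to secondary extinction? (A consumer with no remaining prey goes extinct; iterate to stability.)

Remove Coralline Algae.
Every predator of it retains at least one other prey: Turban Snail still has Phytoplankton; Isopod still has Feather Boa Kelp, Phytoplankton.
No consumer loses all prey, so no secondary extinctions occur.

0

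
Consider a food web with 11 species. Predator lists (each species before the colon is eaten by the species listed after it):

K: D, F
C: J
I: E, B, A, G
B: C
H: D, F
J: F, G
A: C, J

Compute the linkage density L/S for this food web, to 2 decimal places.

L/S = 1.27

There are L = 14 links among S = 11 species.
L/S = 14/11 = 1.2727 ≈ 1.27.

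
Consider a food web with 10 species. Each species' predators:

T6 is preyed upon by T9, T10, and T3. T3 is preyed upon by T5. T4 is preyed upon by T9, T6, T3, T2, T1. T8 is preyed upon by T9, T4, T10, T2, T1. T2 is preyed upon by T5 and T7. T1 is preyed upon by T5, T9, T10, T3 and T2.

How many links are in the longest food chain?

One longest chain: T8 → T4 → T1 → T2 → T5.
It has 5 species and 4 links.

4 links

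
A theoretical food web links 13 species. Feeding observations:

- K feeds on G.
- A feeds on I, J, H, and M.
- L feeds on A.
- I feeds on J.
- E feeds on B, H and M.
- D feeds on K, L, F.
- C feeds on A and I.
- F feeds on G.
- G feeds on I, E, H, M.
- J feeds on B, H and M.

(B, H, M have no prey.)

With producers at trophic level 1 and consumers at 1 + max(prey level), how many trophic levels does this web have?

6

Producers (level 1): B, H, M.
B → J → I → G → F → D gives D level 6.
No species has a prey at level 6, so no species reaches level 7.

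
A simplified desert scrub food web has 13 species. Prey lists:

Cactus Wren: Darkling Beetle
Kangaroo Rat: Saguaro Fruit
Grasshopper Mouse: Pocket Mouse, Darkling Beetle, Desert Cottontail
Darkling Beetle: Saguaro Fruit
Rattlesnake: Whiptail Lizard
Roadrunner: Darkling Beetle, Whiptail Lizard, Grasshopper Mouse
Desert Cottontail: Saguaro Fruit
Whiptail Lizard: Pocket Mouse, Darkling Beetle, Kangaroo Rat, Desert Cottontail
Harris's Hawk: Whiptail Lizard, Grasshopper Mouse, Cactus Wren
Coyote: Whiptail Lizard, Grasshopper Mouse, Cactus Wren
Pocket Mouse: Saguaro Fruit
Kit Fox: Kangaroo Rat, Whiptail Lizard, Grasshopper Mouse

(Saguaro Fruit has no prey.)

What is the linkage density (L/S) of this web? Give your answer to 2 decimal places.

There are L = 25 links among S = 13 species.
L/S = 25/13 = 1.9231 ≈ 1.92.

L/S = 1.92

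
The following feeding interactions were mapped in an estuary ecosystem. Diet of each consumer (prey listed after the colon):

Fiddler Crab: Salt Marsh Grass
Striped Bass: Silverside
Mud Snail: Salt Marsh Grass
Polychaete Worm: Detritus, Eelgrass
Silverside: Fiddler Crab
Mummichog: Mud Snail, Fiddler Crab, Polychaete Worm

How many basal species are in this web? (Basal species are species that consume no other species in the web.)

3

Basal species (no prey listed): Detritus, Salt Marsh Grass, Eelgrass.
Count: 3.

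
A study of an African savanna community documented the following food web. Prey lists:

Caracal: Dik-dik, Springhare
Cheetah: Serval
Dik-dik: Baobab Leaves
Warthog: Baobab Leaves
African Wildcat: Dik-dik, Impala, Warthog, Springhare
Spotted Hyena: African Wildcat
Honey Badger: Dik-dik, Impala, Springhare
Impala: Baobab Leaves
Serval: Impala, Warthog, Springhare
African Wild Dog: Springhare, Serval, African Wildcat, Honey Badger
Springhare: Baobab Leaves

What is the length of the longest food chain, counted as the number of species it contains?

4 species

One longest chain: Baobab Leaves → Impala → Serval → Cheetah.
It has 4 species and 3 links.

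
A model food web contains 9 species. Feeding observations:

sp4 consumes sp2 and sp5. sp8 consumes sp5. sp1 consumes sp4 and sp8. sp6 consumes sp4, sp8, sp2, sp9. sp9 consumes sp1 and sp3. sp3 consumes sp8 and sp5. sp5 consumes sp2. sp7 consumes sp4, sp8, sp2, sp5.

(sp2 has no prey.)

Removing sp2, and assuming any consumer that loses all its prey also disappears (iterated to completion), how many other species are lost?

Remove sp2.
Round 1: sp5 (all prey gone) → extinct.
Round 2: sp4 (all prey gone), sp8 (all prey gone) → extinct.
Round 3: sp1 (all prey gone), sp7 (all prey gone), sp3 (all prey gone) → extinct.
Round 4: sp9 (all prey gone) → extinct.
Round 5: sp6 (all prey gone) → extinct.
No further losses. Total secondary extinctions: 8.

8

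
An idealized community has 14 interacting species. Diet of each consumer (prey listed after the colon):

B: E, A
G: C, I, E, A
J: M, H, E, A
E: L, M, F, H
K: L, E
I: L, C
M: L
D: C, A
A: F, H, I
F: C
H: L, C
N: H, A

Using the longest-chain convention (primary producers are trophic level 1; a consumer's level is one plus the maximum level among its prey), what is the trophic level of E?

Trophic level 3

L is a producer → level 1.
M eats L → level 2.
E eats M (level 2); other prey at levels: L 1, F 2, H 2 → level 3.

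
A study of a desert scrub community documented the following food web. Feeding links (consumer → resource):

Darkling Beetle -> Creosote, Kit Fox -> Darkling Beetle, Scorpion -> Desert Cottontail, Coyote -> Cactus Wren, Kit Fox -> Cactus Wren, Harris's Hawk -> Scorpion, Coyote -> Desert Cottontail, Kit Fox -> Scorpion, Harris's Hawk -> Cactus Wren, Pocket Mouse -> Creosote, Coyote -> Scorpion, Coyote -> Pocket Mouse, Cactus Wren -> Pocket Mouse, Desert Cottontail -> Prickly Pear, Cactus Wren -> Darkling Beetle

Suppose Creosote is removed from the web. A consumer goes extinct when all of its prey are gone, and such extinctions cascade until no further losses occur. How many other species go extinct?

3

Remove Creosote.
Round 1: Darkling Beetle (all prey gone), Pocket Mouse (all prey gone) → extinct.
Round 2: Cactus Wren (all prey gone) → extinct.
No further losses. Total secondary extinctions: 3.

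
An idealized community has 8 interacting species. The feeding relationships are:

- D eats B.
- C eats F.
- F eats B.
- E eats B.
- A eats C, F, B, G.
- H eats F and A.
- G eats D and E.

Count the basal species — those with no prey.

Basal species (no prey listed): B.
Count: 1.

1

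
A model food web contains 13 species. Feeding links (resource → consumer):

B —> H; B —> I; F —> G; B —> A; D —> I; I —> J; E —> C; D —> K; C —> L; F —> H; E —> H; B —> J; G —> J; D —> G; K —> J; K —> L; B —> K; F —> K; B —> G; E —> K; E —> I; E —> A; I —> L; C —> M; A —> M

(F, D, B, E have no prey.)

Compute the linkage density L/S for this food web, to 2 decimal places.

There are L = 25 links among S = 13 species.
L/S = 25/13 = 1.9231 ≈ 1.92.

L/S = 1.92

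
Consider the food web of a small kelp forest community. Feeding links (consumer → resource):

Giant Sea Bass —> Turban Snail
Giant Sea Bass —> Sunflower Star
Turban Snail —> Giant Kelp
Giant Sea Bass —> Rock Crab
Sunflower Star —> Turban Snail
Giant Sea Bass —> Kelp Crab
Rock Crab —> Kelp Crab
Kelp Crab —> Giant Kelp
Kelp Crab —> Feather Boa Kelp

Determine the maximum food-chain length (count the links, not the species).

One longest chain: Giant Kelp → Turban Snail → Sunflower Star → Giant Sea Bass.
It has 4 species and 3 links.

3 links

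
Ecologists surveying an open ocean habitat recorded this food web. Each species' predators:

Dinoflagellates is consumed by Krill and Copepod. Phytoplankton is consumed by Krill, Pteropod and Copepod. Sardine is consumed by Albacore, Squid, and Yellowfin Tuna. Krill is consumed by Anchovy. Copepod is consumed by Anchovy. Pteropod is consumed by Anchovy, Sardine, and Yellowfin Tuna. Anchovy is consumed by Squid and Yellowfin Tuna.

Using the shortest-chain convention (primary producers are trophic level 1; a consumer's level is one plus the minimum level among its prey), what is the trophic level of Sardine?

Trophic level 3

Phytoplankton is a producer → level 1.
Pteropod eats Phytoplankton → level 2.
Sardine eats Pteropod → level 3.
No prey of Sardine is below level 2, so 3 is the minimum.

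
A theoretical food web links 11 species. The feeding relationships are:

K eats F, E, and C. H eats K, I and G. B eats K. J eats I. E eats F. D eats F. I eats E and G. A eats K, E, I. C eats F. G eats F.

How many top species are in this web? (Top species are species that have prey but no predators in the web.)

5

Top species (has prey, but nothing eats it): D, J, B, H, A.
Count: 5.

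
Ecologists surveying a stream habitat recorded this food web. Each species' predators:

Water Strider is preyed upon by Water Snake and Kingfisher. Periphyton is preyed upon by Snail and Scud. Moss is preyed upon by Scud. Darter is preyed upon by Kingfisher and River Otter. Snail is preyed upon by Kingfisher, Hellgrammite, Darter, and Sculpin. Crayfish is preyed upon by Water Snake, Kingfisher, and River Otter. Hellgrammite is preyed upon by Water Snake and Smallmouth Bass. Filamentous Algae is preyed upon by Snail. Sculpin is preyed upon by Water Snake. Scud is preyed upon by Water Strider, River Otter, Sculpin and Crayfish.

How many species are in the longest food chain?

One longest chain: Filamentous Algae → Snail → Hellgrammite → Water Snake.
It has 4 species and 3 links.

4 species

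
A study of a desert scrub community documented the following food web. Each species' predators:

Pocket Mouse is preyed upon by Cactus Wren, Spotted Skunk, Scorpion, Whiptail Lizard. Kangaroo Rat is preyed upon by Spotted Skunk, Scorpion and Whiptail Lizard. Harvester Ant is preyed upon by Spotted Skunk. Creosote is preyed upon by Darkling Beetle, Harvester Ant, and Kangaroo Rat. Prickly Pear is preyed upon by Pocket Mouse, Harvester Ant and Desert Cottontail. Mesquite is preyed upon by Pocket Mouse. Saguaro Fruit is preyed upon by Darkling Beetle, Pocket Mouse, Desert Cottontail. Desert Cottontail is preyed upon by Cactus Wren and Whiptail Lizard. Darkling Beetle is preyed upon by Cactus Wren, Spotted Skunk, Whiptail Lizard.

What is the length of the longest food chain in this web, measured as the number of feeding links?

One longest chain: Creosote → Darkling Beetle → Cactus Wren.
It has 3 species and 2 links.

2 links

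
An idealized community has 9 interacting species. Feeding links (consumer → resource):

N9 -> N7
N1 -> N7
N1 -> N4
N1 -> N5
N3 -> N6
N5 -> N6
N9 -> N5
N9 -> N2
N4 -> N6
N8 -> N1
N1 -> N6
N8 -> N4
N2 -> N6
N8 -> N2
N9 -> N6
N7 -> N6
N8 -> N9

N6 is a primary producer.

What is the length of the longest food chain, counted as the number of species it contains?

4 species

One longest chain: N6 → N7 → N9 → N8.
It has 4 species and 3 links.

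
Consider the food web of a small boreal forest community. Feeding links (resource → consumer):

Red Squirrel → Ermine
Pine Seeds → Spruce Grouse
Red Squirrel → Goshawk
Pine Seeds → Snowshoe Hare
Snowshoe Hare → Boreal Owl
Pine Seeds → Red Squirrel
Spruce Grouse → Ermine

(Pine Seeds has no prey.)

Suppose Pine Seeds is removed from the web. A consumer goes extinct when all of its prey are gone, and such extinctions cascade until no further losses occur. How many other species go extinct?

6

Remove Pine Seeds.
Round 1: Red Squirrel (all prey gone), Snowshoe Hare (all prey gone), Spruce Grouse (all prey gone) → extinct.
Round 2: Ermine (all prey gone), Boreal Owl (all prey gone), Goshawk (all prey gone) → extinct.
No further losses. Total secondary extinctions: 6.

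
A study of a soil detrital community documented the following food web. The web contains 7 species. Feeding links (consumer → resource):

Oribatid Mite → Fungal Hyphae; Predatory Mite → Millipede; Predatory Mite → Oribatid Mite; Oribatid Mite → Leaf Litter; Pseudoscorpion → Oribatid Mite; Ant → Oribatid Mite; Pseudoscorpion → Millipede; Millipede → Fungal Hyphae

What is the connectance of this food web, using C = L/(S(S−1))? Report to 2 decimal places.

C = 0.19

The web has S = 7 species and L = 8 feeding links.
C = L / (S(S−1)) = 8 / 42 = 0.1905 ≈ 0.19.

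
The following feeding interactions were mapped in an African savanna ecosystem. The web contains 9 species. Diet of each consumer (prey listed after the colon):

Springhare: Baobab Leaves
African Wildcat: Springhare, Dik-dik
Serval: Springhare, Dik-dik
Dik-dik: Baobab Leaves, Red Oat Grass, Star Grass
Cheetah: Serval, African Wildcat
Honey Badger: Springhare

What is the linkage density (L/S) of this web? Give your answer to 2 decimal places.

L/S = 1.22

There are L = 11 links among S = 9 species.
L/S = 11/9 = 1.2222 ≈ 1.22.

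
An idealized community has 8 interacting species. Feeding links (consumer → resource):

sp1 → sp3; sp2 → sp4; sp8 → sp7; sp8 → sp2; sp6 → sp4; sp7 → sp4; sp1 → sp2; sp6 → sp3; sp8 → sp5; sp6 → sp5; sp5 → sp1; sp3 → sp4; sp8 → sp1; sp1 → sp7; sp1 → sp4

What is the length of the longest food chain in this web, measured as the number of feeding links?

4 links

One longest chain: sp4 → sp7 → sp1 → sp5 → sp8.
It has 5 species and 4 links.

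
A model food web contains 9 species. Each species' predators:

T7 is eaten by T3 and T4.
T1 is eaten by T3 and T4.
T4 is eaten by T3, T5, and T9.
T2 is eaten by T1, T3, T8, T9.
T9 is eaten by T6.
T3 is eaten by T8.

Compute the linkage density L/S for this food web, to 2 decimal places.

L/S = 1.44

There are L = 13 links among S = 9 species.
L/S = 13/9 = 1.4444 ≈ 1.44.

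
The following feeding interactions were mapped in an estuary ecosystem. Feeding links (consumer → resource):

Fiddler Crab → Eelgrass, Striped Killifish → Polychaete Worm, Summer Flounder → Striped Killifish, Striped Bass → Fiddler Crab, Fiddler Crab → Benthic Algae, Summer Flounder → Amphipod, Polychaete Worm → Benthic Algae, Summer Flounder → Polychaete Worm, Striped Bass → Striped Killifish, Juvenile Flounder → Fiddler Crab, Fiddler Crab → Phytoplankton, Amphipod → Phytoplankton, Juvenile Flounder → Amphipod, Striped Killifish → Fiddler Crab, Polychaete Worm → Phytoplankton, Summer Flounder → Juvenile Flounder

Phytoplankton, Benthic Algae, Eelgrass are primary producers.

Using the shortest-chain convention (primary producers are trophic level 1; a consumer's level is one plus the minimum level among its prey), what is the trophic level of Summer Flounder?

Trophic level 3

Phytoplankton is a producer → level 1.
Amphipod eats Phytoplankton → level 2.
Summer Flounder eats Amphipod → level 3.
No prey of Summer Flounder is below level 2, so 3 is the minimum.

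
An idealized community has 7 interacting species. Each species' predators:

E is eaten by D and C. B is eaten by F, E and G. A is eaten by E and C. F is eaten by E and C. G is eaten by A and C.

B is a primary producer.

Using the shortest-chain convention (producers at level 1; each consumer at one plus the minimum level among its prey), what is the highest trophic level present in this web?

Producers (level 1): B.
Following each consumer down to its lowest-level prey: B → F → C (levels 1 through 3).
All prey of C (F 2, G 2, E 2, A 3) are at level 2 or above, so C is at level 1 + 2 = 3.
Every consumer has at least one prey at level 2 or below, so none exceeds level 3.

3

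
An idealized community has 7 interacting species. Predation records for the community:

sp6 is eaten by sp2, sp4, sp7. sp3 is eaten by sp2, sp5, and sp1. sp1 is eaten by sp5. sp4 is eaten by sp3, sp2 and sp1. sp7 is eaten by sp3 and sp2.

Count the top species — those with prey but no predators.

2

Top species (has prey, but nothing eats it): sp2, sp5.
Count: 2.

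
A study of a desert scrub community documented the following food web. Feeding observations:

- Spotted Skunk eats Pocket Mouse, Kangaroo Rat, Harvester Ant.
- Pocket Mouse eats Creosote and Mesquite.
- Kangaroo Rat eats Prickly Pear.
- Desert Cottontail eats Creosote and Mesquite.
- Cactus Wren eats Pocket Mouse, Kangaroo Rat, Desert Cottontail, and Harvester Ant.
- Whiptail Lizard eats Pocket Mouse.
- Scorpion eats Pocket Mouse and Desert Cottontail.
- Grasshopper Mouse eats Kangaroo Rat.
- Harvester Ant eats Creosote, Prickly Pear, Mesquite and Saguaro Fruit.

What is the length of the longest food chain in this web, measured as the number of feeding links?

2 links

One longest chain: Creosote → Desert Cottontail → Scorpion.
It has 3 species and 2 links.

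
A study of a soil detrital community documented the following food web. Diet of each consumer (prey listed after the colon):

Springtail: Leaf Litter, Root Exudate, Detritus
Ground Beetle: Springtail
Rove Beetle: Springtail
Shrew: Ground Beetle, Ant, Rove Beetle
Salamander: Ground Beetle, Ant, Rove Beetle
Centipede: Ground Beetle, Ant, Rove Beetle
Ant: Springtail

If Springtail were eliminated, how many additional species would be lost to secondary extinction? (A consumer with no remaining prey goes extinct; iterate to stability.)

6

Remove Springtail.
Round 1: Ground Beetle (all prey gone), Ant (all prey gone), Rove Beetle (all prey gone) → extinct.
Round 2: Salamander (all prey gone), Centipede (all prey gone), Shrew (all prey gone) → extinct.
No further losses. Total secondary extinctions: 6.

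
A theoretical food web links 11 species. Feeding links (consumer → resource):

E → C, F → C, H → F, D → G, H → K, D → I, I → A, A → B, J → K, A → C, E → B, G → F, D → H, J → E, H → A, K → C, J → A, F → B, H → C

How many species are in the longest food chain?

One longest chain: B → A → I → D.
It has 4 species and 3 links.

4 species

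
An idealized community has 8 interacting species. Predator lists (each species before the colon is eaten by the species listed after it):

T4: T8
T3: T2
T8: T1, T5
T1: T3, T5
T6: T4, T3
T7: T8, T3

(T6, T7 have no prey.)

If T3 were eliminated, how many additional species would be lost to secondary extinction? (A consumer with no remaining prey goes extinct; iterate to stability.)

Remove T3.
Round 1: T2 (all prey gone) → extinct.
No further losses. Total secondary extinctions: 1.

1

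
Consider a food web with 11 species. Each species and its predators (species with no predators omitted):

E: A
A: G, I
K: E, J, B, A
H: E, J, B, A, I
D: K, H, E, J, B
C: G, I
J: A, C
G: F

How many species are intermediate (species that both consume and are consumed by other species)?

7

Intermediate species (has both prey and predators): K, H, E, J, A, C, G.
Count: 7.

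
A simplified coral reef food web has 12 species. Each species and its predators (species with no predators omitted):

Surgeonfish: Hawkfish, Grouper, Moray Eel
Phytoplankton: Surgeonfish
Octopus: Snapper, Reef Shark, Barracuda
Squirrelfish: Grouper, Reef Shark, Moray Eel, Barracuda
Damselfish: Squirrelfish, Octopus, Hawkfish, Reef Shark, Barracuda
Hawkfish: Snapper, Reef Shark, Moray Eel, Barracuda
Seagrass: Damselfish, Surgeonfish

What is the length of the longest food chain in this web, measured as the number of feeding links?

3 links

One longest chain: Seagrass → Damselfish → Octopus → Snapper.
It has 4 species and 3 links.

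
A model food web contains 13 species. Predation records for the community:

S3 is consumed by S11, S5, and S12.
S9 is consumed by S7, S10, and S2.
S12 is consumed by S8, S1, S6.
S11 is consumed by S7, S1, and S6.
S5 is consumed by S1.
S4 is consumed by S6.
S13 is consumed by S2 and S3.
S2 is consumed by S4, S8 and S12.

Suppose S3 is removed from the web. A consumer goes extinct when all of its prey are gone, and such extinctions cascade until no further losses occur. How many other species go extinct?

Remove S3.
Round 1: S5 (all prey gone), S11 (all prey gone) → extinct.
No further losses. Total secondary extinctions: 2.

2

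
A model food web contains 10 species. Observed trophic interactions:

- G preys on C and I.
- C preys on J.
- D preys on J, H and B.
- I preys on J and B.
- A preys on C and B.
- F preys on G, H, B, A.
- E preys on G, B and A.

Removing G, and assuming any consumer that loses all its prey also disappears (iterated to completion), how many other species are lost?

Remove G.
Every predator of it retains at least one other prey: F still has B, H, A; E still has B, A.
No consumer loses all prey, so no secondary extinctions occur.

0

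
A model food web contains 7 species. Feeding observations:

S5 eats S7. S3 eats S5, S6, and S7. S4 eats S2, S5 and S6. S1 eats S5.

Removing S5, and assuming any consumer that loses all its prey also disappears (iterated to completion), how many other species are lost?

1

Remove S5.
Round 1: S1 (all prey gone) → extinct.
No further losses. Total secondary extinctions: 1.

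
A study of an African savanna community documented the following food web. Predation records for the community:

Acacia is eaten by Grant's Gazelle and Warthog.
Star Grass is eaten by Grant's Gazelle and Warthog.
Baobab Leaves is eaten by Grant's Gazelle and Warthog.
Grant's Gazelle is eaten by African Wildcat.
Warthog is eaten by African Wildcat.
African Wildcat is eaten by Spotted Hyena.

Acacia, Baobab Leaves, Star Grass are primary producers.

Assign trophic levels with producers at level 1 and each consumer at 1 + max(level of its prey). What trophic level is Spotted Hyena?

Trophic level 4

Acacia is a producer → level 1.
Grant's Gazelle eats Acacia (level 1); other prey at levels: Baobab Leaves 1, Star Grass 1 → level 2.
African Wildcat eats Grant's Gazelle (level 2); other prey at levels: Warthog 2 → level 3.
Spotted Hyena eats African Wildcat → level 4.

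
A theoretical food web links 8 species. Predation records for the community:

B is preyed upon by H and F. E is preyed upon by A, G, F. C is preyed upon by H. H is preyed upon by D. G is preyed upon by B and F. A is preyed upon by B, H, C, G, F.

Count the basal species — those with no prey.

Basal species (no prey listed): E.
Count: 1.

1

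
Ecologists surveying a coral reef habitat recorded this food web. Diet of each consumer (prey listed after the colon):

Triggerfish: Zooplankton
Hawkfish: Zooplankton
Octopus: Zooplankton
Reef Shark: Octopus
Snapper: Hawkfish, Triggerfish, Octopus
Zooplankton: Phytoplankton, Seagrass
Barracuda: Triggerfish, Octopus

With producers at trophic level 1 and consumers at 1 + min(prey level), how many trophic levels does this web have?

Producers (level 1): Phytoplankton, Seagrass.
Following each consumer down to its lowest-level prey: Phytoplankton → Zooplankton → Hawkfish → Snapper (levels 1 through 4).
All prey of Snapper (Hawkfish 3, Triggerfish 3, Octopus 3) are at level 3 or above, so Snapper is at level 1 + 3 = 4.
Every consumer has at least one prey at level 3 or below, so none exceeds level 4.

4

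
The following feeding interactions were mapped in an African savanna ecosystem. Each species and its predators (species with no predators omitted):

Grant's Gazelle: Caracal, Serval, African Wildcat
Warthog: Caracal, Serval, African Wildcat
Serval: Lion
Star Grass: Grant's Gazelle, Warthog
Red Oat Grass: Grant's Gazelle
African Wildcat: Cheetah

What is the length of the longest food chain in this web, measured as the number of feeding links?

3 links

One longest chain: Star Grass → Grant's Gazelle → Serval → Lion.
It has 4 species and 3 links.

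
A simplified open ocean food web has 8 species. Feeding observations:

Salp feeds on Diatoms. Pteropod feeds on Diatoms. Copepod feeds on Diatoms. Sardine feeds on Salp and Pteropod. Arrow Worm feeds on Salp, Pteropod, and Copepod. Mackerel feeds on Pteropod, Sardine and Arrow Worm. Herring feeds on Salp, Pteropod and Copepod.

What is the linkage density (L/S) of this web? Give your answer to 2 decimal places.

There are L = 14 links among S = 8 species.
L/S = 14/8 = 1.7500 ≈ 1.75.

L/S = 1.75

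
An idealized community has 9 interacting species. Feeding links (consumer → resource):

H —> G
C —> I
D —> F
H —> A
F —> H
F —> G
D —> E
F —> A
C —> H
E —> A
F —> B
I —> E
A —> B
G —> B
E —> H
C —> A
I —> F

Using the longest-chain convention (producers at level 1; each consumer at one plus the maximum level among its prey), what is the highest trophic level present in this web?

Producers (level 1): B.
B → G → H → F → I → C gives C level 6.
No species has a prey at level 6, so no species reaches level 7.

6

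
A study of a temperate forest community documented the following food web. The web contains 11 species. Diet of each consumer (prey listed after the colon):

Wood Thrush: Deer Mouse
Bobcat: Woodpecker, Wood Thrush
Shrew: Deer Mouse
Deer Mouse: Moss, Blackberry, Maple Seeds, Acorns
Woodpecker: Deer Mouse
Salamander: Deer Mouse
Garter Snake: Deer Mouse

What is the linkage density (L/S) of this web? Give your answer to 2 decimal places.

There are L = 11 links among S = 11 species.
L/S = 11/11 = 1.0000 ≈ 1.00.

L/S = 1.00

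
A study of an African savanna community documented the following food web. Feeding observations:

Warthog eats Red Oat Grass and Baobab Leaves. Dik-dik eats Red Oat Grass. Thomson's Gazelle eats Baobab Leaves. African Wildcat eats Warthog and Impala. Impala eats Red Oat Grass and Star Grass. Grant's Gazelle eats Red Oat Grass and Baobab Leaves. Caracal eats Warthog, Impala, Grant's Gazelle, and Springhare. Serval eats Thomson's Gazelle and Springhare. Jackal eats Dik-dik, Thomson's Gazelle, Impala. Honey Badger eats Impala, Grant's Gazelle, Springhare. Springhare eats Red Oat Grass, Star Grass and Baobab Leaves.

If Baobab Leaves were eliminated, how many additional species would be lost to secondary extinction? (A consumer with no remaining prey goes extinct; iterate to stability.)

1

Remove Baobab Leaves.
Round 1: Thomson's Gazelle (all prey gone) → extinct.
No further losses. Total secondary extinctions: 1.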